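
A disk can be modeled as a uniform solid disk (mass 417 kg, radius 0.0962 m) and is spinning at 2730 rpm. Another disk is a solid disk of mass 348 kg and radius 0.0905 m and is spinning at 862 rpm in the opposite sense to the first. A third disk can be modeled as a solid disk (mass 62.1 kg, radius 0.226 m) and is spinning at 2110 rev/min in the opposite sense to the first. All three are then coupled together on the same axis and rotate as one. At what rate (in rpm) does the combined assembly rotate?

The coupling torques are internal; angular momentum about the shared axis is conserved.
Moments of inertia: I_A = ½(417)(0.0962)² = 1.930 kg·m²; I_B = ½(348)(0.0905)² = 1.425 kg·m²; I_C = ½(62.1)(0.226)² = 1.586 kg·m².
Taking A's sense as positive: L = (1.930)(2730) − (1.425)(862) − (1.586)(2110) = 693.0 kg·m²·rpm.
Combined I = 1.930 + 1.425 + 1.586 = 4.941 kg·m².
ω_f = L / I = 693.0 / 4.941 = 140.3 rpm.

|ω_f| ≈ 140 rpm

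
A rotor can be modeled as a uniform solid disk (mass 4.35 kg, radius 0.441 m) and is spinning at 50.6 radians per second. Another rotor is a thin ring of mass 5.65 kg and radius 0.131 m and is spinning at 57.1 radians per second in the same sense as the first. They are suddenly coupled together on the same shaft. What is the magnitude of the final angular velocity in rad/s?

The coupling torques are internal; angular momentum about the shared axis is conserved.
Moments of inertia: I_A = ½(4.35)(0.441)² = 0.4230 kg·m²; I_B = (5.65)(0.131)² = 0.09696 kg·m².
Taking A's sense as positive: L = (0.4230)(50.6) + (0.09696)(57.1) = 26.94 kg·m²·rad/s.
Combined I = 0.4230 + 0.09696 = 0.5200 kg·m².
ω_f = L / I = 26.94 / 0.5200 = 51.81 rad/s.

|ω_f| ≈ 51.8 rad/s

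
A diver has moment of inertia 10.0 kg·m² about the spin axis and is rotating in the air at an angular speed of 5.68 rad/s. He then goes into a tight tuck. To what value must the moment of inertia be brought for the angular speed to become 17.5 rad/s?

I₂ ≈ 3.25 kg·m²

Angular momentum about the spin axis is conserved since the torque about it is zero.
I₂ = I₁ω₁ / ω₂ = (10.0)(5.68) / (17.5) = 3.246 kg·m².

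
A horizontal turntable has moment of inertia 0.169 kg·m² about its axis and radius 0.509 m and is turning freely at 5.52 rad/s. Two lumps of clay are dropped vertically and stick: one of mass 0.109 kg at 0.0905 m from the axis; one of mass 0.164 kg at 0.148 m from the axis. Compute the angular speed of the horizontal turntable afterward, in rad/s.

The added mass arrives with no angular momentum about the axis, and any external torque about the axis is negligible, so the system's angular momentum is conserved.
Added inertia Σmr² = (0.109)(0.0905)² + (0.164)(0.148)² = 0.004485 kg·m²; I_f = 0.1690 + 0.004485 = 0.1735 kg·m².
ω_f = I_p ω_i / I_f = (0.1690)(5.52) / 0.1735 = 5.377 rad/s.

ω_f ≈ 5.38 rad/s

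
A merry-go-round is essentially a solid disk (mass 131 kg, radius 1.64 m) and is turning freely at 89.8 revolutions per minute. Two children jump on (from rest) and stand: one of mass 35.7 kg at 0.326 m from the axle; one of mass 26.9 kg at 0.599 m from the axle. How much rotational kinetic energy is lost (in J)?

No external torque acts about the axle; L_before = L_after.
I_p = ½(131)(1.64)² = 176.2 kg·m².
Added inertia Σmr² = (35.7)(0.326)² + (26.9)(0.599)² = 13.45 kg·m²; I_f = 176.2 + 13.45 = 189.6 kg·m².
ω_f = I_p ω_i / I_f = (176.2)(89.8) / 189.6 = 83.43 rpm.
KE_i = ½(176.2)(9.404 rad/s)² = 7789 J; KE_f = ½(189.6)(8.737)² = 7237 J.

energy lost ≈ 552 J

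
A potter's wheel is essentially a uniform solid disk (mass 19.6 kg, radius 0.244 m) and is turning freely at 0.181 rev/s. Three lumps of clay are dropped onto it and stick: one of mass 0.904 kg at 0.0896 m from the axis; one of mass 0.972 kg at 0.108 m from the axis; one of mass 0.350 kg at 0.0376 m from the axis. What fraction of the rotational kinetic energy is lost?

fraction ≈ 0.0317

No external torque acts about the axis; L_before = L_after.
I_p = ½(19.6)(0.244)² = 0.5835 kg·m².
Added inertia Σmr² = (0.904)(0.0896)² + (0.972)(0.108)² + (0.350)(0.0376)² = 0.01909 kg·m²; I_f = 0.5835 + 0.01909 = 0.6025 kg·m².
ω_f = I_p ω_i / I_f = (0.5835)(0.181) / 0.6025 = 0.1753 rev/s.
KE_i = ½(0.5835)(1.137 rad/s)² = 0.3773 J; KE_f = ½(0.6025)(1.101)² = 0.3654 J.
Fraction lost = 0.03168.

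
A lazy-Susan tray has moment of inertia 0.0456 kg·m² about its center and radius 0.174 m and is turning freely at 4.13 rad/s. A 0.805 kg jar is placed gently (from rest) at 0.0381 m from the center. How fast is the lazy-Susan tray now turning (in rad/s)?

ω_f ≈ 4.03 rad/s

No external torque acts about the center; L_before = L_after.
Added inertia Σmr² = (0.805)(0.0381)² = 0.001169 kg·m²; I_f = 0.04560 + 0.001169 = 0.04677 kg·m².
ω_f = I_p ω_i / I_f = (0.04560)(4.13) / 0.04677 = 4.027 rad/s.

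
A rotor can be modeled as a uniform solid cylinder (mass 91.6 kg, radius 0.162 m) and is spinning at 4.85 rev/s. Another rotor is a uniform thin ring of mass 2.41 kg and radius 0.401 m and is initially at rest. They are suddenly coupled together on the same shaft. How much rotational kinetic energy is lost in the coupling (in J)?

ΔKE lost ≈ 136 J

The coupling torques are internal; angular momentum about the shared axis is conserved.
Moments of inertia: I_A = ½(91.6)(0.162)² = 1.202 kg·m²; I_B = (2.41)(0.401)² = 0.3875 kg·m².
Taking A's sense as positive: L = (1.202)(4.85) = 5.830 kg·m²·rev/s.
Combined I = 1.202 + 0.3875 = 1.590 kg·m².
ω_f = L / I = 5.830 / 1.590 = 3.668 rev/s.
KE_i = ½ΣIω² = 558.1 J; KE_f = ½(1.590)(23.04)² = 422.0 J.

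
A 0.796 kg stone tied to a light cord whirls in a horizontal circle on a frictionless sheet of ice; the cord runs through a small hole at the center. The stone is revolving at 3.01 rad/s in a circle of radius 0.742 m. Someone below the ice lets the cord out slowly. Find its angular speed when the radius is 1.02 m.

ω₂ ≈ 1.59 rad/s

No torque about the axis ⇒ m r₁² ω₁ = m r₂² ω₂.
ω₂ = ω₁ (r₁/r₂)² = (3.01)(0.742/1.02)² = 1.593 rad/s.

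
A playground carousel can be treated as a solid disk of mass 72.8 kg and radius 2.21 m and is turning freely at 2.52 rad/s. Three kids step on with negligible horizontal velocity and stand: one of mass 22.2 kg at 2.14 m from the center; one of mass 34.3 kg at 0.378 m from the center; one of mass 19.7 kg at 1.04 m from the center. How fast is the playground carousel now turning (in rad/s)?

The added mass arrives with no angular momentum about the center, and any external torque about the center is negligible, so the system's angular momentum is conserved.
I_p = ½(72.8)(2.21)² = 177.8 kg·m².
Added inertia Σmr² = (22.2)(2.14)² + (34.3)(0.378)² + (19.7)(1.04)² = 127.9 kg·m²; I_f = 177.8 + 127.9 = 305.7 kg·m².
ω_f = I_p ω_i / I_f = (177.8)(2.52) / 305.7 = 1.466 rad/s.

ω_f ≈ 1.47 rad/s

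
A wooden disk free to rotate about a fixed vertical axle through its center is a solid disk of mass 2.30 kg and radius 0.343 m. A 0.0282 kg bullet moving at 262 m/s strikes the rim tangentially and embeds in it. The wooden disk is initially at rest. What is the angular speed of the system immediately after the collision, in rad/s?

About the axle the impulsive forces during the collision are internal, so angular momentum about that axis is conserved.
I_p = ½(2.30)(0.343)² = 0.1353 kg·m². Taking the sense of the bullet's angular momentum as positive, L_{bullet} = m v R = (0.0282)(262)(0.343) = 2.534 kg·m²/s.
L_i = 0 + 2.534 = 2.534 kg·m²/s.
After sticking, I_f = I_p + m R² = 0.1353 + (0.0282)(0.343)² = 0.1386 kg·m².
ω_f = L_i / I_f = 2.534 / 0.1386 = 18.28 rad/s.

|ω_f| ≈ 18.3 rad/s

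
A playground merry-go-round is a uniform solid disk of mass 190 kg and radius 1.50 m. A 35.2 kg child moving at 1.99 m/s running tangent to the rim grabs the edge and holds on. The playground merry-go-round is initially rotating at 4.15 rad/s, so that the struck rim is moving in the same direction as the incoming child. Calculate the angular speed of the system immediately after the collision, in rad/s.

|ω_f| ≈ 3.39 rad/s

About the axle the impulsive forces during the collision are internal, so angular momentum about that axis is conserved.
I_p = ½(190)(1.50)² = 213.8 kg·m². Taking the sense of the child's angular momentum as positive, L_{child} = m v R = (35.2)(1.99)(1.50) = 105.1 kg·m²/s.
L_i = +I_p ω_p + m v R = +(213.8)(4.15) + 105.1 = 992.1 kg·m²/s.
After sticking, I_f = I_p + m R² = 213.8 + (35.2)(1.50)² = 292.9 kg·m².
ω_f = L_i / I_f = 992.1 / 292.9 = 3.387 rad/s.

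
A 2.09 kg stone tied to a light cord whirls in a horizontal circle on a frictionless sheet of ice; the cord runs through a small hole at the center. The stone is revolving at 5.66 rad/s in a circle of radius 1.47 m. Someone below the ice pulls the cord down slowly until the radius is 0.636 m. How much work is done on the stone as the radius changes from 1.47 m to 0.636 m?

W ≈ 314 J

The constraining force is radial, so m r² ω about the center is conserved.
ω₂ = ω₁ (r₁/r₂)² = (5.66)(1.47/0.636)² = 30.24 rad/s.
W = ΔKE = ½m(v₂² − v₁²) = 314.1 J.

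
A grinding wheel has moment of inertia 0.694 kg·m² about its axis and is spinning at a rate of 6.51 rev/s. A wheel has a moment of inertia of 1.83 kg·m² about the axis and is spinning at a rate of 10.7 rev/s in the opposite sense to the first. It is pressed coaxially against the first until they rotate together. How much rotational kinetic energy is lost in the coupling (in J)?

ΔKE lost ≈ 2940 J

The coupling torques are internal; angular momentum about the shared axis is conserved.
Taking A's sense as positive: L = (0.6940)(6.51) − (1.830)(10.7) = -15.06 kg·m²·rev/s.
Combined I = 0.6940 + 1.830 = 2.524 kg·m².
ω_f = L / I = -15.06 / 2.524 = -5.968 rev/s.
KE_i = ½ΣIω² = 4716 J; KE_f = ½(2.524)(37.50)² = 1774 J.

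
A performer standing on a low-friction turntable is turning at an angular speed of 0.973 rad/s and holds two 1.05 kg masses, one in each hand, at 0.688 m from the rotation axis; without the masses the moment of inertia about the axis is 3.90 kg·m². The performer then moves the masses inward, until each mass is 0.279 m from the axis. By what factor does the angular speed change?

ω₂/ω₁ ≈ 1.20

Angular momentum about the spin axis is conserved since the torque about it is zero.
I₁ = 3.90 + 2(1.05)(0.688)² = 4.894 kg·m²; I₂ = 3.90 + 2(1.05)(0.279)² = 4.063 kg·m².
ω₂/ω₁ = I₁/I₂ = 4.894 / 4.063 = 1.204.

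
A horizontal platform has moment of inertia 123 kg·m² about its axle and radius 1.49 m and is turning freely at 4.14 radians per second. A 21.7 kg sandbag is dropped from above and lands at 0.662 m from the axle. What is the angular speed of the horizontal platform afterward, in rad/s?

ω_f ≈ 3.84 rad/s

No external torque acts about the axle; L_before = L_after.
Added inertia Σmr² = (21.7)(0.662)² = 9.510 kg·m²; I_f = 123.0 + 9.510 = 132.5 kg·m².
ω_f = I_p ω_i / I_f = (123.0)(4.14) / 132.5 = 3.843 rad/s.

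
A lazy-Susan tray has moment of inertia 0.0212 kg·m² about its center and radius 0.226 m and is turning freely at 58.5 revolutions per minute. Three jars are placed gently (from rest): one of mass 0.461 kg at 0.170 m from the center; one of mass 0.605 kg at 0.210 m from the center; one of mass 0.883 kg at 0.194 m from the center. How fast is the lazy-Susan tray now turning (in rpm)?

The added mass arrives with no angular momentum about the center, and any external torque about the center is negligible, so the system's angular momentum is conserved.
Added inertia Σmr² = (0.461)(0.170)² + (0.605)(0.210)² + (0.883)(0.194)² = 0.07324 kg·m²; I_f = 0.02120 + 0.07324 = 0.09444 kg·m².
ω_f = I_p ω_i / I_f = (0.02120)(58.5) / 0.09444 = 13.13 rpm.

ω_f ≈ 13.1 rpm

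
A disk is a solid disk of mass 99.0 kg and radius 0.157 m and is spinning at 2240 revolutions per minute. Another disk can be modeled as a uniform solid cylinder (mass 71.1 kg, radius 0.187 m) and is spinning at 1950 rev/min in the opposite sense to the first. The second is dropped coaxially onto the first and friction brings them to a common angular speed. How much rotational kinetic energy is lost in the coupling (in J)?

ΔKE lost ≈ 59300 J

The coupling torques are internal; angular momentum about the shared axis is conserved.
Moments of inertia: I_A = ½(99.0)(0.157)² = 1.220 kg·m²; I_B = ½(71.1)(0.187)² = 1.243 kg·m².
Taking A's sense as positive: L = (1.220)(2240) − (1.243)(1950) = 308.9 kg·m²·rpm.
Combined I = 1.220 + 1.243 = 2.463 kg·m².
ω_f = L / I = 308.9 / 2.463 = 125.4 rpm.
KE_i = ½ΣIω² = 59490 J; KE_f = ½(2.463)(13.13)² = 212.5 J.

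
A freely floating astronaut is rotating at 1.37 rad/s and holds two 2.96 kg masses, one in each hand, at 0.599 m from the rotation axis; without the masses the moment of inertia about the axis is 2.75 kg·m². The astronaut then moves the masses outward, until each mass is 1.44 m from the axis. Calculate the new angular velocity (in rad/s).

ω₂ ≈ 0.444 rad/s

Angular momentum about the spin axis is conserved since the torque about it is zero.
I₁ = 2.75 + 2(2.96)(0.599)² = 4.874 kg·m²; I₂ = 2.75 + 2(2.96)(1.44)² = 15.03 kg·m².
ω₂ = I₁ω₁ / I₂ = (4.874)(1.37 rad/s) / (15.03) = 0.4444 rad/s.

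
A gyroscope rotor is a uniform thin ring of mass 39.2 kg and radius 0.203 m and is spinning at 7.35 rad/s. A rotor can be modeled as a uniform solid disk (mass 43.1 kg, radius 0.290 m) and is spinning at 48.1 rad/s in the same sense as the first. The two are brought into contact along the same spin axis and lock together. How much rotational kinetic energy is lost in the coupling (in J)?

The coupling torques are internal; angular momentum about the shared axis is conserved.
Moments of inertia: I_A = (39.2)(0.203)² = 1.615 kg·m²; I_B = ½(43.1)(0.290)² = 1.812 kg·m².
Taking A's sense as positive: L = (1.615)(7.35) + (1.812)(48.1) = 99.05 kg·m²·rad/s.
Combined I = 1.615 + 1.812 = 3.428 kg·m².
ω_f = L / I = 99.05 / 3.428 = 28.90 rad/s.
KE_i = ½ΣIω² = 2140 J; KE_f = ½(3.428)(28.90)² = 1431 J.

ΔKE lost ≈ 709 J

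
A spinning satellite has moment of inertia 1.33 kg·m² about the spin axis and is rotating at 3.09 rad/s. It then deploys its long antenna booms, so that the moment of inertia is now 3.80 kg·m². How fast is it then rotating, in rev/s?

No external torque acts about the spin axis, so angular momentum is conserved.
ω₂ = I₁ω₁ / I₂ = (1.330)(3.09 rad/s) / (3.800) = 1.082 rad/s = 0.1721 rev/s.

ω₂ ≈ 0.172 rev/s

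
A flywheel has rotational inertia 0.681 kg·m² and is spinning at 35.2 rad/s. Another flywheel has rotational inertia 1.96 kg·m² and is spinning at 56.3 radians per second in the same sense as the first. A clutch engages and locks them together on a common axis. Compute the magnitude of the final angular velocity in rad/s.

|ω_f| ≈ 50.9 rad/s

No external torque acts about the common axis, so total angular momentum is conserved.
Taking A's sense as positive: L = (0.6810)(35.2) + (1.960)(56.3) = 134.3 kg·m²·rad/s.
Combined I = 0.6810 + 1.960 = 2.641 kg·m².
ω_f = L / I = 134.3 / 2.641 = 50.86 rad/s.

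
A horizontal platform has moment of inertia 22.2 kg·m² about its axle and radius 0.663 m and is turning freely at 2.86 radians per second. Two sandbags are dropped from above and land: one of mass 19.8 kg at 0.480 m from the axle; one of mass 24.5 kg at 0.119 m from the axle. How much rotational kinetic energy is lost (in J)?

No external torque acts about the axle; L_before = L_after.
Added inertia Σmr² = (19.8)(0.480)² + (24.5)(0.119)² = 4.909 kg·m²; I_f = 22.20 + 4.909 = 27.11 kg·m².
ω_f = I_p ω_i / I_f = (22.20)(2.86) / 27.11 = 2.342 rad/s.
KE_i = ½(22.20)(2.860 rad/s)² = 90.79 J; KE_f = ½(27.11)(2.342)² = 74.35 J.

energy lost ≈ 16.4 J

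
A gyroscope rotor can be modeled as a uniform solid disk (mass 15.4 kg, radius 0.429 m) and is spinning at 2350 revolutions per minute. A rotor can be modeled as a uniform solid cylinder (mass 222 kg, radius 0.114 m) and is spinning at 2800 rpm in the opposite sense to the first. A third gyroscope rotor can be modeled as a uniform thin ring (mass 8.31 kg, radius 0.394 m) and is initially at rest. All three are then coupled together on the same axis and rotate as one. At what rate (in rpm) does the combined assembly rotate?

No external torque acts about the common axis, so total angular momentum is conserved.
Moments of inertia: I_A = ½(15.4)(0.429)² = 1.417 kg·m²; I_B = ½(222)(0.114)² = 1.443 kg·m²; I_C = (8.31)(0.394)² = 1.290 kg·m².
Taking A's sense as positive: L = (1.417)(2350) − (1.443)(2800) = -708.9 kg·m²·rpm.
Combined I = 1.417 + 1.443 + 1.290 = 4.150 kg·m².
ω_f = L / I = -708.9 / 4.150 = -170.8 rpm.

|ω_f| ≈ 171 rpm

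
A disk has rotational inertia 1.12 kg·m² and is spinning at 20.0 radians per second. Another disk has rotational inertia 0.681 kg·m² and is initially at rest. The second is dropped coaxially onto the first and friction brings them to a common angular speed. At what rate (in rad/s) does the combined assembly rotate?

|ω_f| ≈ 12.4 rad/s

No external torque acts about the common axis, so total angular momentum is conserved.
Taking A's sense as positive: L = (1.120)(20.0) = 22.40 kg·m²·rad/s.
Combined I = 1.120 + 0.6810 = 1.801 kg·m².
ω_f = L / I = 22.40 / 1.801 = 12.44 rad/s.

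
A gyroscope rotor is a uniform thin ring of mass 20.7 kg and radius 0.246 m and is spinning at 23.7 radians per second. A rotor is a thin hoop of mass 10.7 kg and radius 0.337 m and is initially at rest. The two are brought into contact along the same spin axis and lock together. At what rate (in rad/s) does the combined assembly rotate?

|ω_f| ≈ 12.0 rad/s

No external torque acts about the common axis, so total angular momentum is conserved.
Moments of inertia: I_A = (20.7)(0.246)² = 1.253 kg·m²; I_B = (10.7)(0.337)² = 1.215 kg·m².
Taking A's sense as positive: L = (1.253)(23.7) = 29.69 kg·m²·rad/s.
Combined I = 1.253 + 1.215 = 2.468 kg·m².
ω_f = L / I = 29.69 / 2.468 = 12.03 rad/s.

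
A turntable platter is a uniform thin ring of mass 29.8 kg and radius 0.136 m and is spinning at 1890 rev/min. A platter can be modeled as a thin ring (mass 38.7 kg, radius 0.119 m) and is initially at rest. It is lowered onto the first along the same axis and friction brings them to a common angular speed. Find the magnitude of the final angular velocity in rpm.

|ω_f| ≈ 948 rpm

The coupling torques are internal; angular momentum about the shared axis is conserved.
Moments of inertia: I_A = (29.8)(0.136)² = 0.5512 kg·m²; I_B = (38.7)(0.119)² = 0.5480 kg·m².
Taking A's sense as positive: L = (0.5512)(1890) = 1042 kg·m²·rpm.
Combined I = 0.5512 + 0.5480 = 1.099 kg·m².
ω_f = L / I = 1042 / 1.099 = 947.7 rpm.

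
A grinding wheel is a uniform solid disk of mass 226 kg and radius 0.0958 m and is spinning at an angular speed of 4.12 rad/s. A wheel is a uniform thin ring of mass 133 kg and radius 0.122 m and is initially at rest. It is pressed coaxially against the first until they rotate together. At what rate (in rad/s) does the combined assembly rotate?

|ω_f| ≈ 1.42 rad/s

The coupling torques are internal; angular momentum about the shared axis is conserved.
Moments of inertia: I_A = ½(226)(0.0958)² = 1.037 kg·m²; I_B = (133)(0.122)² = 1.980 kg·m².
Taking A's sense as positive: L = (1.037)(4.12) = 4.273 kg·m²·rad/s.
Combined I = 1.037 + 1.980 = 3.017 kg·m².
ω_f = L / I = 4.273 / 3.017 = 1.416 rad/s.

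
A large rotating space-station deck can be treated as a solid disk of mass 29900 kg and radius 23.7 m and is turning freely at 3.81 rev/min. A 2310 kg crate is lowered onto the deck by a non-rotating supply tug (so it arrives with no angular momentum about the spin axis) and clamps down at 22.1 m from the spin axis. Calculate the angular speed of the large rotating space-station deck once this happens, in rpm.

No external torque acts about the spin axis; L_before = L_after.
I_p = ½(29900)(23.7)² = 8.397e+06 kg·m².
Added inertia Σmr² = (2310)(22.1)² = 1.128e+06 kg·m²; I_f = 8.397e+06 + 1.128e+06 = 9.525e+06 kg·m².
ω_f = I_p ω_i / I_f = (8.397e+06)(3.81) / 9.525e+06 = 3.359 rpm.

ω_f ≈ 3.36 rpm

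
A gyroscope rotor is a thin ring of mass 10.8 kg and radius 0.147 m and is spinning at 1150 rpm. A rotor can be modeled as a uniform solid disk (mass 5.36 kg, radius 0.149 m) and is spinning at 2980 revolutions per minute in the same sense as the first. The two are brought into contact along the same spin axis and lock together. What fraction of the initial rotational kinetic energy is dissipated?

The coupling torques are internal; angular momentum about the shared axis is conserved.
Moments of inertia: I_A = (10.8)(0.147)² = 0.2334 kg·m²; I_B = ½(5.36)(0.149)² = 0.05950 kg·m².
Taking A's sense as positive: L = (0.2334)(1150) + (0.05950)(2980) = 445.7 kg·m²·rpm.
Combined I = 0.2334 + 0.05950 = 0.2929 kg·m².
ω_f = L / I = 445.7 / 0.2929 = 1522 rpm.
KE_i = ½ΣIω² = 4589 J; KE_f = ½(0.2929)(159.4)² = 3719 J.
Fraction dissipated = (KE_i − KE_f)/KE_i = 0.1897.

fraction ≈ 0.190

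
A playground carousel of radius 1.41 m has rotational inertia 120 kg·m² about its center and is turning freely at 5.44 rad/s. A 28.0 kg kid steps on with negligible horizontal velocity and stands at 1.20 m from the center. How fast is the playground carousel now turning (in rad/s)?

The added mass arrives with no angular momentum about the center, and any external torque about the center is negligible, so the system's angular momentum is conserved.
Added inertia Σmr² = (28.0)(1.20)² = 40.32 kg·m²; I_f = 120.0 + 40.32 = 160.3 kg·m².
ω_f = I_p ω_i / I_f = (120.0)(5.44) / 160.3 = 4.072 rad/s.

ω_f ≈ 4.07 rad/s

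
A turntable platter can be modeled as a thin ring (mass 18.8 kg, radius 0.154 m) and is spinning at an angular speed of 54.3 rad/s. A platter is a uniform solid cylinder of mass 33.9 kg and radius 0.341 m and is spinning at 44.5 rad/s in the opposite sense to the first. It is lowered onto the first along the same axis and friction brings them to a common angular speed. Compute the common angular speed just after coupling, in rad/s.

|ω_f| ≈ 26.3 rad/s

The coupling torques are internal; angular momentum about the shared axis is conserved.
Moments of inertia: I_A = (18.8)(0.154)² = 0.4459 kg·m²; I_B = ½(33.9)(0.341)² = 1.971 kg·m².
Taking A's sense as positive: L = (0.4459)(54.3) − (1.971)(44.5) = -63.50 kg·m²·rad/s.
Combined I = 0.4459 + 1.971 = 2.417 kg·m².
ω_f = L / I = -63.50 / 2.417 = -26.27 rad/s.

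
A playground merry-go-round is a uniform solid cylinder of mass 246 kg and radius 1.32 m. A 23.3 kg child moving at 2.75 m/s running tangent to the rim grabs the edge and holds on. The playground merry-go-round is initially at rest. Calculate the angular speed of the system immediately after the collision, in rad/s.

|ω_f| ≈ 0.332 rad/s

The axle reaction passes through the axle and exerts no torque about it; angular momentum about the axle is conserved through the impact.
I_p = ½(246)(1.32)² = 214.3 kg·m². Taking the sense of the child's angular momentum as positive, L_{child} = m v R = (23.3)(2.75)(1.32) = 84.58 kg·m²/s.
L_i = 0 + 84.58 = 84.58 kg·m²/s.
After sticking, I_f = I_p + m R² = 214.3 + (23.3)(1.32)² = 254.9 kg·m².
ω_f = L_i / I_f = 84.58 / 254.9 = 0.3318 rad/s.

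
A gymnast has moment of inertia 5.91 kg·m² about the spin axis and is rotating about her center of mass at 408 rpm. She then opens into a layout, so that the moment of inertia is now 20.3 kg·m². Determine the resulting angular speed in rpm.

Angular momentum about the spin axis is conserved since the torque about it is zero.
ω₂ = I₁ω₁ / I₂ = (5.910)(408 rpm) / (20.30) = 118.8 rpm.

ω₂ ≈ 119 rpm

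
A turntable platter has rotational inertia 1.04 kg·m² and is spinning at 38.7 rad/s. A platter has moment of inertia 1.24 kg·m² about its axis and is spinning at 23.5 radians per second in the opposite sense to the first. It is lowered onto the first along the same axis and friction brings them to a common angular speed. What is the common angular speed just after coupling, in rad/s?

|ω_f| ≈ 4.87 rad/s

The coupling torques are internal; angular momentum about the shared axis is conserved.
Taking A's sense as positive: L = (1.040)(38.7) − (1.240)(23.5) = 11.11 kg·m²·rad/s.
Combined I = 1.040 + 1.240 = 2.280 kg·m².
ω_f = L / I = 11.11 / 2.280 = 4.872 rad/s.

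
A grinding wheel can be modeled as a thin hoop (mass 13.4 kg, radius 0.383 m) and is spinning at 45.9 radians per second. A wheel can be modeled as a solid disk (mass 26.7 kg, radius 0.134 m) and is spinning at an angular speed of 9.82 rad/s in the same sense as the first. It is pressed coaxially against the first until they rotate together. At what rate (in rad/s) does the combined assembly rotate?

|ω_f| ≈ 42.0 rad/s

The coupling torques are internal; angular momentum about the shared axis is conserved.
Moments of inertia: I_A = (13.4)(0.383)² = 1.966 kg·m²; I_B = ½(26.7)(0.134)² = 0.2397 kg·m².
Taking A's sense as positive: L = (1.966)(45.9) + (0.2397)(9.82) = 92.58 kg·m²·rad/s.
Combined I = 1.966 + 0.2397 = 2.205 kg·m².
ω_f = L / I = 92.58 / 2.205 = 41.98 rad/s.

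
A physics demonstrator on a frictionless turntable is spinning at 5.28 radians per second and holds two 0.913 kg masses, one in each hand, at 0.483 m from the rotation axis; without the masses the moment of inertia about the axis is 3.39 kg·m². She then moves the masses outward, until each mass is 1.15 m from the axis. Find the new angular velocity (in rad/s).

ω₂ ≈ 3.47 rad/s

No external torque acts about the spin axis, so angular momentum is conserved.
I₁ = 3.39 + 2(0.913)(0.483)² = 3.816 kg·m²; I₂ = 3.39 + 2(0.913)(1.15)² = 5.805 kg·m².
ω₂ = I₁ω₁ / I₂ = (3.816)(5.28 rad/s) / (5.805) = 3.471 rad/s.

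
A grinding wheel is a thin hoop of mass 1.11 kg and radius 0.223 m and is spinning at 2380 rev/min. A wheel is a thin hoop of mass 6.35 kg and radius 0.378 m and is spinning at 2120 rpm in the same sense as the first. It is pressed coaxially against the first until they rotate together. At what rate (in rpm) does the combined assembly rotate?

|ω_f| ≈ 2130 rpm

The coupling torques are internal; angular momentum about the shared axis is conserved.
Moments of inertia: I_A = (1.11)(0.223)² = 0.05520 kg·m²; I_B = (6.35)(0.378)² = 0.9073 kg·m².
Taking A's sense as positive: L = (0.05520)(2380) + (0.9073)(2120) = 2055 kg·m²·rpm.
Combined I = 0.05520 + 0.9073 = 0.9625 kg·m².
ω_f = L / I = 2055 / 0.9625 = 2135 rpm.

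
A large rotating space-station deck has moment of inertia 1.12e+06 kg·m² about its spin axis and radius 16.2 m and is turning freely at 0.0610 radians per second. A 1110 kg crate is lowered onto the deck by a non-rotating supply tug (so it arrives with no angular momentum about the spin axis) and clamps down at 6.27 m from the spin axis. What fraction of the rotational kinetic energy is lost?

No external torque acts about the spin axis; L_before = L_after.
Added inertia Σmr² = (1110)(6.27)² = 43640 kg·m²; I_f = 1.120e+06 + 43640 = 1.164e+06 kg·m².
ω_f = I_p ω_i / I_f = (1.120e+06)(0.0610) / 1.164e+06 = 0.05871 rad/s.
KE_i = ½(1.120e+06)(0.06100 rad/s)² = 2084 J; KE_f = ½(1.164e+06)(0.05871)² = 2006 J.
Fraction lost = 0.03750.

fraction ≈ 0.0375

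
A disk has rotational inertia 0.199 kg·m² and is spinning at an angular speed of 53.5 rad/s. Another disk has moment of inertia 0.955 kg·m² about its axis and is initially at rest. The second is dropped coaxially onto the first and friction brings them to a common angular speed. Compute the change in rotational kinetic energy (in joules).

No external torque acts about the common axis, so total angular momentum is conserved.
Taking A's sense as positive: L = (0.1990)(53.5) = 10.65 kg·m²·rad/s.
Combined I = 0.1990 + 0.9550 = 1.154 kg·m².
ω_f = L / I = 10.65 / 1.154 = 9.226 rad/s.
KE_i = ½ΣIω² = 284.8 J; KE_f = ½(1.154)(9.226)² = 49.11 J.

ΔKE ≈ -236 J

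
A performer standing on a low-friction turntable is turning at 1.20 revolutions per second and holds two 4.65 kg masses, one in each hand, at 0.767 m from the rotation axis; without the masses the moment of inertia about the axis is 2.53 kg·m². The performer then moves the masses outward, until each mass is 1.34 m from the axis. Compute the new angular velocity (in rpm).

ω₂ ≈ 30.0 rpm

With no external torque about the axis, L is conserved: I₁ω₁ = I₂ω₂.
I₁ = 2.53 + 2(4.65)(0.767)² = 8.001 kg·m²; I₂ = 2.53 + 2(4.65)(1.34)² = 19.23 kg·m².
ω₂ = I₁ω₁ / I₂ = (8.001)(1.20 rev/s) / (19.23) = 0.4993 rev/s = 29.96 rpm.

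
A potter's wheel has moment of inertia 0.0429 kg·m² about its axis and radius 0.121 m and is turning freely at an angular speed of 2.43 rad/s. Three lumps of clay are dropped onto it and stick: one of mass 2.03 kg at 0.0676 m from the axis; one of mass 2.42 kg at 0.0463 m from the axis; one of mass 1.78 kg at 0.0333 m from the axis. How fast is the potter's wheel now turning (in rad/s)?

ω_f ≈ 1.76 rad/s

The added mass arrives with no angular momentum about the axis, and any external torque about the axis is negligible, so the system's angular momentum is conserved.
Added inertia Σmr² = (2.03)(0.0676)² + (2.42)(0.0463)² + (1.78)(0.0333)² = 0.01644 kg·m²; I_f = 0.04290 + 0.01644 = 0.05934 kg·m².
ω_f = I_p ω_i / I_f = (0.04290)(2.43) / 0.05934 = 1.757 rad/s.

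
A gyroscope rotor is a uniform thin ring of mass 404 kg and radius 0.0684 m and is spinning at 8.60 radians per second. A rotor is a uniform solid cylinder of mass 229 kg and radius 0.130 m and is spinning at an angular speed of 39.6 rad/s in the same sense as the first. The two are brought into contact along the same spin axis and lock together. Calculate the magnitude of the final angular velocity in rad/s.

The coupling torques are internal; angular momentum about the shared axis is conserved.
Moments of inertia: I_A = (404)(0.0684)² = 1.890 kg·m²; I_B = ½(229)(0.130)² = 1.935 kg·m².
Taking A's sense as positive: L = (1.890)(8.60) + (1.935)(39.6) = 92.88 kg·m²·rad/s.
Combined I = 1.890 + 1.935 = 3.825 kg·m².
ω_f = L / I = 92.88 / 3.825 = 24.28 rad/s.

|ω_f| ≈ 24.3 rad/s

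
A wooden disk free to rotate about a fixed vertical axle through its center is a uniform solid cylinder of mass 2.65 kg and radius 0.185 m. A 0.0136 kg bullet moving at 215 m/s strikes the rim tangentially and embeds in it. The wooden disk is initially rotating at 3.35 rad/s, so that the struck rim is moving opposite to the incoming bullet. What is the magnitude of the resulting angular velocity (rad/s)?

The axle reaction passes through the axle and exerts no torque about it; angular momentum about the axle is conserved through the impact.
I_p = ½(2.65)(0.185)² = 0.04535 kg·m². Taking the sense of the bullet's angular momentum as positive, L_{bullet} = m v R = (0.0136)(215)(0.185) = 0.5409 kg·m²/s.
L_i = −I_p ω_p + m v R = −(0.04535)(3.35) + 0.5409 = 0.3890 kg·m²/s.
After sticking, I_f = I_p + m R² = 0.04535 + (0.0136)(0.185)² = 0.04581 kg·m².
ω_f = L_i / I_f = 0.3890 / 0.04581 = 8.491 rad/s.

|ω_f| ≈ 8.49 rad/s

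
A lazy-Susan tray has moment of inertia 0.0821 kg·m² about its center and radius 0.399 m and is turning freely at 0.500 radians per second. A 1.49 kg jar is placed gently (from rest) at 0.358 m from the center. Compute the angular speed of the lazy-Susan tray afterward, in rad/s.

No external torque acts about the center; L_before = L_after.
Added inertia Σmr² = (1.49)(0.358)² = 0.1910 kg·m²; I_f = 0.08210 + 0.1910 = 0.2731 kg·m².
ω_f = I_p ω_i / I_f = (0.08210)(0.500) / 0.2731 = 0.1503 rad/s.

ω_f ≈ 0.150 rad/s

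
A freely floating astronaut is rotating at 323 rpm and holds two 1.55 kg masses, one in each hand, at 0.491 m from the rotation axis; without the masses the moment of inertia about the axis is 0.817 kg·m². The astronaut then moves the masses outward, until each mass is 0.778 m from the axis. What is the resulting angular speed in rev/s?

ω₂ ≈ 3.13 rev/s

No external torque acts about the spin axis, so angular momentum is conserved.
I₁ = 0.817 + 2(1.55)(0.491)² = 1.564 kg·m²; I₂ = 0.817 + 2(1.55)(0.778)² = 2.693 kg·m².
ω₂ = I₁ω₁ / I₂ = (1.564)(323 rpm) / (2.693) = 187.6 rpm = 3.127 rev/s.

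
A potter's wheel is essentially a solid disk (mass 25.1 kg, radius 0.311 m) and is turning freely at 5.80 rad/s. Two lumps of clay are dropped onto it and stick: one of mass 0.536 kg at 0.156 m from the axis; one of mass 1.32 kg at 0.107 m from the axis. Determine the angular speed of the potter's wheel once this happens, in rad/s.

ω_f ≈ 5.67 rad/s

No external torque acts about the axis; L_before = L_after.
I_p = ½(25.1)(0.311)² = 1.214 kg·m².
Added inertia Σmr² = (0.536)(0.156)² + (1.32)(0.107)² = 0.02816 kg·m²; I_f = 1.214 + 0.02816 = 1.242 kg·m².
ω_f = I_p ω_i / I_f = (1.214)(5.80) / 1.242 = 5.669 rad/s.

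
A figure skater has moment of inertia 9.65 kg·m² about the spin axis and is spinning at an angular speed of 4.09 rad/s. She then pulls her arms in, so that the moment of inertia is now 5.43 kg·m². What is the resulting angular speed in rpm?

Angular momentum about the spin axis is conserved since the torque about it is zero.
ω₂ = I₁ω₁ / I₂ = (9.650)(4.09 rad/s) / (5.430) = 7.269 rad/s = 69.41 rpm.

ω₂ ≈ 69.4 rpm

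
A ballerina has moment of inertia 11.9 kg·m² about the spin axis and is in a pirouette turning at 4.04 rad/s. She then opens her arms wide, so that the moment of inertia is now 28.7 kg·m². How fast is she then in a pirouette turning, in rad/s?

ω₂ ≈ 1.68 rad/s

Angular momentum about the spin axis is conserved since the torque about it is zero.
ω₂ = I₁ω₁ / I₂ = (11.90)(4.04 rad/s) / (28.70) = 1.675 rad/s.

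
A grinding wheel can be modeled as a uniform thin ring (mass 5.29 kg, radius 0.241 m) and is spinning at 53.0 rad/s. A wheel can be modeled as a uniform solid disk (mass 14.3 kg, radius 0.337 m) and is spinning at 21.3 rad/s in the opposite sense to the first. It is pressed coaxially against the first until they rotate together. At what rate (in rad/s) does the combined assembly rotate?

The coupling torques are internal; angular momentum about the shared axis is conserved.
Moments of inertia: I_A = (5.29)(0.241)² = 0.3072 kg·m²; I_B = ½(14.3)(0.337)² = 0.8120 kg·m².
Taking A's sense as positive: L = (0.3072)(53.0) − (0.8120)(21.3) = -1.012 kg·m²·rad/s.
Combined I = 0.3072 + 0.8120 = 1.119 kg·m².
ω_f = L / I = -1.012 / 1.119 = -0.9040 rad/s.

|ω_f| ≈ 0.904 rad/s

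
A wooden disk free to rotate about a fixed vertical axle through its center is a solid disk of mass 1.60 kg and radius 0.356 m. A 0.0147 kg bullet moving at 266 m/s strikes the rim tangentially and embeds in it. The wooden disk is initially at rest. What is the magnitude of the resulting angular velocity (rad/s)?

About the axle the impulsive forces during the collision are internal, so angular momentum about that axis is conserved.
I_p = ½(1.60)(0.356)² = 0.1014 kg·m². Taking the sense of the bullet's angular momentum as positive, L_{bullet} = m v R = (0.0147)(266)(0.356) = 1.392 kg·m²/s.
L_i = 0 + 1.392 = 1.392 kg·m²/s.
After sticking, I_f = I_p + m R² = 0.1014 + (0.0147)(0.356)² = 0.1033 kg·m².
ω_f = L_i / I_f = 1.392 / 0.1033 = 13.48 rad/s.

|ω_f| ≈ 13.5 rad/s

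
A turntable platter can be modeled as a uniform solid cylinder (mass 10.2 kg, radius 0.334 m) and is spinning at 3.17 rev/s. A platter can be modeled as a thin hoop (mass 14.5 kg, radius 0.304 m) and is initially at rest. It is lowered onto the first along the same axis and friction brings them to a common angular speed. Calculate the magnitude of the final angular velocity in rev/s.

|ω_f| ≈ 0.945 rev/s

No external torque acts about the common axis, so total angular momentum is conserved.
Moments of inertia: I_A = ½(10.2)(0.334)² = 0.5689 kg·m²; I_B = (14.5)(0.304)² = 1.340 kg·m².
Taking A's sense as positive: L = (0.5689)(3.17) = 1.804 kg·m²·rev/s.
Combined I = 0.5689 + 1.340 = 1.909 kg·m².
ω_f = L / I = 1.804 / 1.909 = 0.9448 rev/s.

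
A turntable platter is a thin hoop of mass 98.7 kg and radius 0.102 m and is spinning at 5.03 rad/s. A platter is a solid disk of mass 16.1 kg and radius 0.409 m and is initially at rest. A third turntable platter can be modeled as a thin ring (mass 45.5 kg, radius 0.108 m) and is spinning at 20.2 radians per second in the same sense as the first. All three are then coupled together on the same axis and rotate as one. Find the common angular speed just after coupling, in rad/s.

The coupling torques are internal; angular momentum about the shared axis is conserved.
Moments of inertia: I_A = (98.7)(0.102)² = 1.027 kg·m²; I_B = ½(16.1)(0.409)² = 1.347 kg·m²; I_C = (45.5)(0.108)² = 0.5307 kg·m².
Taking A's sense as positive: L = (1.027)(5.03) + (0.5307)(20.2) = 15.89 kg·m²·rad/s.
Combined I = 1.027 + 1.347 + 0.5307 = 2.904 kg·m².
ω_f = L / I = 15.89 / 2.904 = 5.470 rad/s.

|ω_f| ≈ 5.47 rad/s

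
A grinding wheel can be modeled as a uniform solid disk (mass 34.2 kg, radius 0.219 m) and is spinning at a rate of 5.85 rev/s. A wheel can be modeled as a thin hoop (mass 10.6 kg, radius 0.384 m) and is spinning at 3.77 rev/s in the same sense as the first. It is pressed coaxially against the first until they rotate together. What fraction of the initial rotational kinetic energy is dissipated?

No external torque acts about the common axis, so total angular momentum is conserved.
Moments of inertia: I_A = ½(34.2)(0.219)² = 0.8201 kg·m²; I_B = (10.6)(0.384)² = 1.563 kg·m².
Taking A's sense as positive: L = (0.8201)(5.85) + (1.563)(3.77) = 10.69 kg·m²·rev/s.
Combined I = 0.8201 + 1.563 = 2.383 kg·m².
ω_f = L / I = 10.69 / 2.383 = 4.486 rev/s.
KE_i = ½ΣIω² = 992.5 J; KE_f = ½(2.383)(28.19)² = 946.6 J.
Fraction dissipated = (KE_i − KE_f)/KE_i = 0.04628.

fraction ≈ 0.0463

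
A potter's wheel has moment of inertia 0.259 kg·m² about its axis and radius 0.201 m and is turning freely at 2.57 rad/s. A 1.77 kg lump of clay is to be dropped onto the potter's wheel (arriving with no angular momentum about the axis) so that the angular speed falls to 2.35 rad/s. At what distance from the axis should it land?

The added mass arrives with no angular momentum about the axis, and any external torque about the axis is negligible, so the system's angular momentum is conserved.
I_p ω_i = (I_p + m r²) ω_f ⇒ m r² = I_p(ω_i/ω_f − 1) = 0.2590(2.57/2.35 − 1) = 0.02425 kg·m².
r = √(0.02425/1.77) = 0.1170 m.

r ≈ 0.117 m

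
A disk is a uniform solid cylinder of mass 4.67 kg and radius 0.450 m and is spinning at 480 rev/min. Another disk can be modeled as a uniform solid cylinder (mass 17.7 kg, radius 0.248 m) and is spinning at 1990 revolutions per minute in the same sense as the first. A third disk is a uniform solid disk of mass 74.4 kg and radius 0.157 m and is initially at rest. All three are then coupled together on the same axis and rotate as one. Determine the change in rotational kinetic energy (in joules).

ΔKE ≈ -7550 J

No external torque acts about the common axis, so total angular momentum is conserved.
Moments of inertia: I_A = ½(4.67)(0.450)² = 0.4728 kg·m²; I_B = ½(17.7)(0.248)² = 0.5443 kg·m²; I_C = ½(74.4)(0.157)² = 0.9169 kg·m².
Taking A's sense as positive: L = (0.4728)(480) + (0.5443)(1990) = 1310 kg·m²·rpm.
Combined I = 0.4728 + 0.5443 + 0.9169 = 1.934 kg·m².
ω_f = L / I = 1310 / 1.934 = 677.4 rpm.
KE_i = ½ΣIω² = 12420 J; KE_f = ½(1.934)(70.94)² = 4866 J.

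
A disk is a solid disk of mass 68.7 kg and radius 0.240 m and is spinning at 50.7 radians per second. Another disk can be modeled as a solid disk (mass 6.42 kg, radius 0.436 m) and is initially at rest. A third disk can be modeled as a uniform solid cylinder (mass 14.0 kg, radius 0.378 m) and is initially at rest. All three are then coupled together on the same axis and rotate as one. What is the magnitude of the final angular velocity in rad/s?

|ω_f| ≈ 28.0 rad/s

No external torque acts about the common axis, so total angular momentum is conserved.
Moments of inertia: I_A = ½(68.7)(0.240)² = 1.979 kg·m²; I_B = ½(6.42)(0.436)² = 0.6102 kg·m²; I_C = ½(14.0)(0.378)² = 1.000 kg·m².
Taking A's sense as positive: L = (1.979)(50.7) = 100.3 kg·m²·rad/s.
Combined I = 1.979 + 0.6102 + 1.000 = 3.589 kg·m².
ω_f = L / I = 100.3 / 3.589 = 27.95 rad/s.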